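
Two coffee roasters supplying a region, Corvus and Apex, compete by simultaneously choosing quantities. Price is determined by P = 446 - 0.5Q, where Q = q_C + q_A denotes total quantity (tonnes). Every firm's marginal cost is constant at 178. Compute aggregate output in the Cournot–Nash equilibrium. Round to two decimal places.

357.33

Each firm earns π_i = (446 - 0.5Q)q_i - 178q_i.
Setting ∂π_i/∂q_i = 0 with rivals' quantities fixed: 268 - q_i - (1/2)q_j = 0.
With identical firms every q_j equals q_i, so q_j = q_i and 268 = (3/2)q_i, giving q_i = 536/3.
Total output Q = 536/3 + 536/3 = 1072/3.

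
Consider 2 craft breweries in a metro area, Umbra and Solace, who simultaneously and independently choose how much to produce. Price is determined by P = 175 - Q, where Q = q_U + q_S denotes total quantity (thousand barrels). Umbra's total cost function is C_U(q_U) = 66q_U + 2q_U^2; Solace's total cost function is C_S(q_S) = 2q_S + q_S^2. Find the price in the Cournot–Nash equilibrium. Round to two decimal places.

Umbra's profit: π_U = (175 - Q)q_U - (66q_U + 2q_U²). Setting ∂π_U/∂q_U = 0: 109 - 6q_U - (q_S) = 0.
Solace's first-order condition: 173 - 4q_S - (q_U) = 0.
So q_U = (109 - q_S)/6 and q_S = (173 - q_U)/4.
Solving the pair: q_U = 263/23, q_S = 929/23.
Total output Q = 1192/23, so price P = 175 - 1192/23 = 123.1739.

123.17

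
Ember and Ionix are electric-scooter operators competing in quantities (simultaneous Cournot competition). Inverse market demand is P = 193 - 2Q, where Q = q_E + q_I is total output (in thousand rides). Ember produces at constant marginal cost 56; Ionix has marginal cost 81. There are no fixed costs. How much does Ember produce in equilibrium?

27

Ember's profit: π_E = (193 - 2Q)q_E - (56q_E). Setting ∂π_E/∂q_E = 0: 137 - 4q_E - 2(q_I) = 0.
Ionix's first-order condition: 112 - 4q_I - 2(q_E) = 0.
Rearranging gives the reaction functions q_E = (137 - 2q_I)/4 and q_I = (112 - 2q_E)/4.
Solving the pair: q_E = 27, q_I = 29/2.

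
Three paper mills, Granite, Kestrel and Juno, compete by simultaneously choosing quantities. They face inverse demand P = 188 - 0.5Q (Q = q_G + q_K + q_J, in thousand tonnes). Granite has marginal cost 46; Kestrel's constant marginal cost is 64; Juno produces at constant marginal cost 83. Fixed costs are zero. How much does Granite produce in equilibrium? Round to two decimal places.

98.50

Granite's profit: π_G = (188 - 0.5Q)q_G - (46q_G). Setting ∂π_G/∂q_G = 0: 142 - q_G - (1/2)(q_K + q_J) = 0.
Kestrel's first-order condition: 124 - q_K - (1/2)(q_G + q_J) = 0.
Juno's profit: π_J = (188 - 0.5Q)q_J - (83q_J). Setting ∂π_J/∂q_J = 0: 105 - q_J - (1/2)(q_G + q_K) = 0.
Summing all 3 equations gives 371 − 2Q = 0, hence Q = 371/2.
Back-substituting: q_G = (142 − 371/4)/(1/2) = 197/2, q_K = (124 − 371/4)/(1/2) = 125/2, q_J = (105 − 371/4)/(1/2) = 49/2.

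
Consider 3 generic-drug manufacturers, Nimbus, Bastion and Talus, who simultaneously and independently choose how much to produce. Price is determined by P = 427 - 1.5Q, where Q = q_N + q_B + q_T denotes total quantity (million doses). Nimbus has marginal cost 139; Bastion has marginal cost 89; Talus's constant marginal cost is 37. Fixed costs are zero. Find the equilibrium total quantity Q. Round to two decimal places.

Nimbus's profit: π_N = (427 - 1.5Q)q_N - (139q_N). Setting ∂π_N/∂q_N = 0: 288 - 3q_N - (3/2)(q_B + q_T) = 0.
Bastion's profit: π_B = (427 - 1.5Q)q_B - (89q_B). Setting ∂π_B/∂q_B = 0: 338 - 3q_B - (3/2)(q_N + q_T) = 0.
Talus's first-order condition: 390 - 3q_T - (3/2)(q_N + q_B) = 0.
Adding the 3 conditions: 1016 − 3Q − 3Q = 0, i.e. Q = 508/3.
Back-substituting: q_N = (288 − 254)/(3/2) = 68/3, q_B = (338 − 254)/(3/2) = 56, q_T = (390 − 254)/(3/2) = 272/3.
Total output Q = 68/3 + 56 + 272/3 = 508/3.

169.33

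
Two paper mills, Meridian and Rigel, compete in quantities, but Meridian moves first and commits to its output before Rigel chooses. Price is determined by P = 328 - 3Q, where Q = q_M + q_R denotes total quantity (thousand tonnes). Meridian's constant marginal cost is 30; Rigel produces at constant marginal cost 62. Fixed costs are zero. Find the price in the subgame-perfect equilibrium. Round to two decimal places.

Solve by backward induction. Given q_M, the follower Rigel maximises π_R = (328 - 3q_M - 3q_R)q_R - 62q_R.
∂π_R/∂q_R = 266 - 3q_M - 6q_R = 0 gives the reaction function q_R = (266 - 3q_M)/6.
The leader anticipates this reaction. Substituting into P = 328 - 3Q gives P = 195 - (3/2)q_M, so π_M = (195 - (3/2)q_M)q_M - 30q_M.
Leader FOC: 165 - 3q_M = 0, so q_M = 55.
Then q_R = (266 - 3·55)/6 = 101/6.
Total output Q = 431/6, so price P = 328 - 3·(431/6) = 225/2.

112.50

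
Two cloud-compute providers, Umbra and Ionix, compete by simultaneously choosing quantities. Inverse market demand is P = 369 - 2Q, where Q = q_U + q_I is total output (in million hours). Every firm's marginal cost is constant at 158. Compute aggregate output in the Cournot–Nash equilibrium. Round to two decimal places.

A representative firm's profit is π_i = q_i(369 - 2Q) - 158q_i.
Setting ∂π_i/∂q_i = 0 with rivals' quantities fixed: 211 - 4q_i - 2q_j = 0.
By symmetry each firm produces the same amount; substituting q_j = q_i yields q_i = 211/6.
Total output Q = 211/6 + 211/6 = 211/3.

70.33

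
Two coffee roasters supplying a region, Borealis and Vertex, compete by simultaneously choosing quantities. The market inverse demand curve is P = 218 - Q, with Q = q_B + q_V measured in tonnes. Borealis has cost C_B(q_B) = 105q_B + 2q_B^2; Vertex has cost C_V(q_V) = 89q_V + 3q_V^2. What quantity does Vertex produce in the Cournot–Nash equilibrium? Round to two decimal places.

14.06

Borealis's profit: π_B = (218 - Q)q_B - (105q_B + 2q_B²). Setting ∂π_B/∂q_B = 0: 113 - 6q_B - (q_V) = 0.
Vertex's first-order condition: 129 - 8q_V - (q_B) = 0.
So q_B = (113 - q_V)/6 and q_V = (129 - q_B)/8.
Solving the pair: q_B = 775/47, q_V = 661/47.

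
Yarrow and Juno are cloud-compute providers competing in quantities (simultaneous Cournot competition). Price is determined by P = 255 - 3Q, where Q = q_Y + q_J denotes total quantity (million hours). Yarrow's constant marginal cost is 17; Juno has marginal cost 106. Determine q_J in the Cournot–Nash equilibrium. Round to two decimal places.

6.67

Yarrow's profit: π_Y = (255 - 3Q)q_Y - (17q_Y). Setting ∂π_Y/∂q_Y = 0: 238 - 6q_Y - 3(q_J) = 0.
Juno's profit: π_J = (255 - 3Q)q_J - (106q_J). Setting ∂π_J/∂q_J = 0: 149 - 6q_J - 3(q_Y) = 0.
Rearranging gives the reaction functions q_Y = (238 - 3q_J)/6 and q_J = (149 - 3q_Y)/6.
Substituting one into the other gives q_Y = 109/3 and q_J = 20/3.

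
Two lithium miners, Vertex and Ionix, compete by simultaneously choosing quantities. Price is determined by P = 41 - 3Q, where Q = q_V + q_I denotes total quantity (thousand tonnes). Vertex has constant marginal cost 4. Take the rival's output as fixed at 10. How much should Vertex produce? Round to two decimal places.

1.17

With the rival's output fixed at 10, Vertex's profit is π_V = (41 - 3·10 - 3q_V)q_V - (4q_V) = (11 - 3q_V)q_V - (4q_V).
∂π_V/∂q_V = 7 - 6q_V = 0, so q_V = 7/6.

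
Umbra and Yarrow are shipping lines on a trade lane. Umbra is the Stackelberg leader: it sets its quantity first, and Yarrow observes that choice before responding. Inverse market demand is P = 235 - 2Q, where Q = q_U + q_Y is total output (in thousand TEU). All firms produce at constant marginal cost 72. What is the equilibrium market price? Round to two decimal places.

The follower Yarrow best-responds to any q_U: π_Y = (235 - 2Q)q_Y - 72q_Y.
∂π_Y/∂q_Y = 163 - 2q_U - 4q_Y = 0 gives the reaction function q_Y = (163 - 2q_U)/4.
The leader anticipates this reaction. Substituting into P = 235 - 2Q gives P = 307/2 - q_U, so π_U = (307/2 - q_U)q_U - 72q_U.
The leader's first-order condition 163/2 - 2q_U = 0 yields q_U = 163/4.
Then q_Y = (163 - 2·(163/4))/4 = 163/8.
Total output Q = 489/8, so price P = 235 - 2·(489/8) = 451/4.

112.75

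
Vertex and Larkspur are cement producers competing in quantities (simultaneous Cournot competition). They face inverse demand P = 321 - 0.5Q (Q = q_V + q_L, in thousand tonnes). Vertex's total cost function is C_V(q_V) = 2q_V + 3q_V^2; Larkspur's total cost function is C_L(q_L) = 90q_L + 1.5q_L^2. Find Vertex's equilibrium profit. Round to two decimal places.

6121.14

Vertex's profit: π_V = (321 - 0.5Q)q_V - (2q_V + 3q_V²). Setting ∂π_V/∂q_V = 0: 319 - 7q_V - (1/2)(q_L) = 0.
Larkspur's first-order condition: 231 - 4q_L - (1/2)(q_V) = 0.
Best responses: q_V = (319 - (1/2)q_L)/7, q_L = (231 - (1/2)q_V)/4.
Solving the pair: q_V = 41.8198, q_L = 52.5225.
Price P = 321 - (1/2)·94.3423 = 273.8288.
Vertex's profit: 273.8288·41.8198 - 2·41.8198 - 3·41.8198² = 6121.1407.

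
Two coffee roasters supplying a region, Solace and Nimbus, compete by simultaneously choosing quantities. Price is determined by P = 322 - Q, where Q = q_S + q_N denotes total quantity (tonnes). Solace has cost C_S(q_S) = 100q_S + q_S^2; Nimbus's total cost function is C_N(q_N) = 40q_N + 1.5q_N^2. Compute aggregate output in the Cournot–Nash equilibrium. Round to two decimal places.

91.26

Solace's profit: π_S = (322 - Q)q_S - (100q_S + q_S²). Setting ∂π_S/∂q_S = 0: 222 - 4q_S - (q_N) = 0.
Nimbus's first-order condition: 282 - 5q_N - (q_S) = 0.
So q_S = (222 - q_N)/4 and q_N = (282 - q_S)/5.
Solving the pair: q_S = 828/19, q_N = 906/19.
Total output Q = 828/19 + 906/19 = 1734/19.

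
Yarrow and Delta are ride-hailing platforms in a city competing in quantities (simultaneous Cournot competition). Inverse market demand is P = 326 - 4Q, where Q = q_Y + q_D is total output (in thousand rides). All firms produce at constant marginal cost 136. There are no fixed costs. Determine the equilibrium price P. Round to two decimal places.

Each firm earns π_i = (326 - 4Q)q_i - 136q_i.
Setting ∂π_i/∂q_i = 0 with rivals' quantities fixed: 190 - 8q_i - 4q_j = 0.
With identical firms every q_j equals q_i, so q_j = q_i and 190 = 12q_i, giving q_i = 95/6.
Total output Q = 95/3, so price P = 326 - 4·(95/3) = 598/3.

199.33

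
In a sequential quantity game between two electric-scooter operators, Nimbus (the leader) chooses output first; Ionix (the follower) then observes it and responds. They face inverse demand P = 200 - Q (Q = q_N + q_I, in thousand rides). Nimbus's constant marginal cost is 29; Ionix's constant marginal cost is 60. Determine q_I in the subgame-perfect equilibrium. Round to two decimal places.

The follower Ionix best-responds to any q_N: π_I = (200 - Q)q_I - 60q_I.
Follower FOC: 140 - q_N - 2q_I = 0, so q_I(q_N) = (140 - q_N)/2.
The leader anticipates this reaction. Substituting into P = 200 - Q gives P = 130 - (1/2)q_N, so π_N = (130 - (1/2)q_N)q_N - 29q_N.
Leader FOC: 101 - q_N = 0, so q_N = 101.
Then q_I = (140 - 101)/2 = 39/2.

19.50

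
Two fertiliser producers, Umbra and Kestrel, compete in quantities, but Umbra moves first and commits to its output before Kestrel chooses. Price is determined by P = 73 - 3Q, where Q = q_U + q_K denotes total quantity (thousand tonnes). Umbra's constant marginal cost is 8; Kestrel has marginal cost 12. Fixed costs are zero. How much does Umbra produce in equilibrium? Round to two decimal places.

11.50

The follower Kestrel best-responds to any q_U: π_K = (73 - 3Q)q_K - 12q_K.
Setting the follower's marginal profit to zero, 61 - 3q_U - 6q_K = 0, i.e. q_K = (61 - 3q_U)/6.
Umbra substitutes q_K(q_U) into its own profit: π_U = q_U(73 - 3q_U - (61 - 3q_U)/2) - 8q_U = (85/2 - (3/2)q_U)q_U - 8q_U.
Maximising: ∂π_U/∂q_U = 69/2 - 3q_U = 0, giving q_U = 23/2.
Then q_K = (61 - 3·(23/2))/6 = 53/12.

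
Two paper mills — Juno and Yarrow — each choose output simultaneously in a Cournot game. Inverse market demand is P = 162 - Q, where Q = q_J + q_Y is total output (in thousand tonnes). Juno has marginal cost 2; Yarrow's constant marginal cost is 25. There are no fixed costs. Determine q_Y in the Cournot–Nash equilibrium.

Juno's profit: π_J = (162 - Q)q_J - (2q_J). Setting ∂π_J/∂q_J = 0: 160 - 2q_J - (q_Y) = 0.
Yarrow's first-order condition: 137 - 2q_Y - (q_J) = 0.
So q_J = (160 - q_Y)/2 and q_Y = (137 - q_J)/2.
Substituting one into the other gives q_J = 61 and q_Y = 38.

38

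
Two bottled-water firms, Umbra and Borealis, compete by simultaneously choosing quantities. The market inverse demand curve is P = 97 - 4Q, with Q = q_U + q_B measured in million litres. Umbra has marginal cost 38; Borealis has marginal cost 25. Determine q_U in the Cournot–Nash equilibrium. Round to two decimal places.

Umbra's profit: π_U = (97 - 4Q)q_U - (38q_U). Setting ∂π_U/∂q_U = 0: 59 - 8q_U - 4(q_B) = 0.
Borealis's first-order condition: 72 - 8q_B - 4(q_U) = 0.
So q_U = (59 - 4q_B)/8 and q_B = (72 - 4q_U)/8.
Solving the pair: q_U = 23/6, q_B = 85/12.

3.83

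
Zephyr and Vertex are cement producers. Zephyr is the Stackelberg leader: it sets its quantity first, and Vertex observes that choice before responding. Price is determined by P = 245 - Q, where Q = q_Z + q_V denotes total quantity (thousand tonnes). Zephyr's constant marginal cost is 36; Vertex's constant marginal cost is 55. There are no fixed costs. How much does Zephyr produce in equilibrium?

The follower Vertex best-responds to any q_Z: π_V = (245 - Q)q_V - 55q_V.
Follower FOC: 190 - q_Z - 2q_V = 0, so q_V(q_Z) = (190 - q_Z)/2.
Zephyr substitutes q_V(q_Z) into its own profit: π_Z = q_Z(245 - q_Z - (190 - q_Z)/2) - 36q_Z = (150 - (1/2)q_Z)q_Z - 36q_Z.
The leader's first-order condition 114 - q_Z = 0 yields q_Z = 114.
Then q_V = (190 - 114)/2 = 38.

114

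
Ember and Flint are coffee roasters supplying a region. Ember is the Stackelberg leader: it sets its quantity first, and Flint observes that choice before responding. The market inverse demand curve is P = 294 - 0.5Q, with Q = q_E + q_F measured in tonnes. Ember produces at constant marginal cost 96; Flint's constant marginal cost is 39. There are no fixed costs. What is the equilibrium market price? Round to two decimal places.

131.25

Solve by backward induction. Given q_E, the follower Flint maximises π_F = (294 - (1/2)q_E - (1/2)q_F)q_F - 39q_F.
∂π_F/∂q_F = 255 - (1/2)q_E - q_F = 0 gives the reaction function q_F = (255 - (1/2)q_E).
Ember substitutes q_F(q_E) into its own profit: π_E = q_E(294 - (1/2)q_E - (255 - (1/2)q_E)/2) - 96q_E = (333/2 - (1/4)q_E)q_E - 96q_E.
Maximising: ∂π_E/∂q_E = 141/2 - (1/2)q_E = 0, giving q_E = 141.
Then q_F = (255 - (1/2)·141) = 369/2.
Total output Q = 651/2, so price P = 294 - (1/2)·(651/2) = 525/4.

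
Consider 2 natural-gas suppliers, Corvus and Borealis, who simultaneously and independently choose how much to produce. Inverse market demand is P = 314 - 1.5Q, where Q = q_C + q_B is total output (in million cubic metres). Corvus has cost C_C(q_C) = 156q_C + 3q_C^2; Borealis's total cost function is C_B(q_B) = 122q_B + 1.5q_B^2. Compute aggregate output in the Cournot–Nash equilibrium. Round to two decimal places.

41.57

Corvus's profit: π_C = (314 - 1.5Q)q_C - (156q_C + 3q_C²). Setting ∂π_C/∂q_C = 0: 158 - 9q_C - (3/2)(q_B) = 0.
Borealis's first-order condition: 192 - 6q_B - (3/2)(q_C) = 0.
So q_C = (158 - (3/2)q_B)/9 and q_B = (192 - (3/2)q_C)/6.
Substituting one into the other gives q_C = 880/69 and q_B = 1988/69.
Total output Q = 880/69 + 1988/69 = 956/23.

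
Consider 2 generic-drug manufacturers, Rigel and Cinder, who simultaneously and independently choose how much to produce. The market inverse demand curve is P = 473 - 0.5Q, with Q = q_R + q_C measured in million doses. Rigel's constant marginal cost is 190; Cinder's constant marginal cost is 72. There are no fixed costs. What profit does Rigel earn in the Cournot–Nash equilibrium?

6050

Rigel's profit: π_R = (473 - 0.5Q)q_R - (190q_R). Setting ∂π_R/∂q_R = 0: 283 - q_R - (1/2)(q_C) = 0.
Cinder's first-order condition: 401 - q_C - (1/2)(q_R) = 0.
So q_R = (283 - (1/2)q_C) and q_C = (401 - (1/2)q_R).
Solving the pair: q_R = 110, q_C = 346.
Price P = 473 - (1/2)·456 = 245.
Rigel's profit: (245 - 190)·110 = 6050.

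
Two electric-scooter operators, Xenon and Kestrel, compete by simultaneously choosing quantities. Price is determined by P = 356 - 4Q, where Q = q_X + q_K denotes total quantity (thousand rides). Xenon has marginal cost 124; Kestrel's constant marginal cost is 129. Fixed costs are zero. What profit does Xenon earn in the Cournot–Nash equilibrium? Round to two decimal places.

Xenon's profit: π_X = (356 - 4Q)q_X - (124q_X). Setting ∂π_X/∂q_X = 0: 232 - 8q_X - 4(q_K) = 0.
Kestrel's first-order condition: 227 - 8q_K - 4(q_X) = 0.
Best responses: q_X = (232 - 4q_K)/8, q_K = (227 - 4q_X)/8.
Solving the pair: q_X = 79/4, q_K = 37/2.
Price P = 356 - 4·(153/4) = 203.
Xenon's profit: (203 - 124)·(79/4) = 1560.2500.

1560.25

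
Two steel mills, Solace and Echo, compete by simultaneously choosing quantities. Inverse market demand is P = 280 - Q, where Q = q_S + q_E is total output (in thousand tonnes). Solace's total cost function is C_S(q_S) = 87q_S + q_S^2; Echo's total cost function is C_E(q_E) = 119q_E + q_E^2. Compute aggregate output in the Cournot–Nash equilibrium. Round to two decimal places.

70.80

Solace's profit: π_S = (280 - Q)q_S - (87q_S + q_S²). Setting ∂π_S/∂q_S = 0: 193 - 4q_S - (q_E) = 0.
Echo's profit: π_E = (280 - Q)q_E - (119q_E + q_E²). Setting ∂π_E/∂q_E = 0: 161 - 4q_E - (q_S) = 0.
Rearranging gives the reaction functions q_S = (193 - q_E)/4 and q_E = (161 - q_S)/4.
Solving the pair: q_S = 611/15, q_E = 451/15.
Total output Q = 611/15 + 451/15 = 354/5.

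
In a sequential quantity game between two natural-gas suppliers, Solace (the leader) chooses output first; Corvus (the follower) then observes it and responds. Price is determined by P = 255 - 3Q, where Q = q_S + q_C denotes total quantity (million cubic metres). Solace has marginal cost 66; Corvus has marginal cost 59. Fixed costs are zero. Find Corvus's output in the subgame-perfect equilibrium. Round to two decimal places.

Solve by backward induction. Given q_S, the follower Corvus maximises π_C = (255 - 3q_S - 3q_C)q_C - 59q_C.
∂π_C/∂q_C = 196 - 3q_S - 6q_C = 0 gives the reaction function q_C = (196 - 3q_S)/6.
Solace substitutes q_C(q_S) into its own profit: π_S = q_S(255 - 3q_S - (196 - 3q_S)/2) - 66q_S = (157 - (3/2)q_S)q_S - 66q_S.
Maximising: ∂π_S/∂q_S = 91 - 3q_S = 0, giving q_S = 91/3.
Then q_C = (196 - 3·(91/3))/6 = 35/2.

17.50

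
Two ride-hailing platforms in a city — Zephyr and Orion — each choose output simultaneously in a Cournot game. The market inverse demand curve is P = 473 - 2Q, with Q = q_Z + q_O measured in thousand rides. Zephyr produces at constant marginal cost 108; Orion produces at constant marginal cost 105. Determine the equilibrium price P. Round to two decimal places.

228.67

Zephyr's profit: π_Z = (473 - 2Q)q_Z - (108q_Z). Setting ∂π_Z/∂q_Z = 0: 365 - 4q_Z - 2(q_O) = 0.
Orion's profit: π_O = (473 - 2Q)q_O - (105q_O). Setting ∂π_O/∂q_O = 0: 368 - 4q_O - 2(q_Z) = 0.
So q_Z = (365 - 2q_O)/4 and q_O = (368 - 2q_Z)/4.
Solving the pair: q_Z = 181/3, q_O = 371/6.
Total output Q = 733/6, so price P = 473 - 2·(733/6) = 686/3.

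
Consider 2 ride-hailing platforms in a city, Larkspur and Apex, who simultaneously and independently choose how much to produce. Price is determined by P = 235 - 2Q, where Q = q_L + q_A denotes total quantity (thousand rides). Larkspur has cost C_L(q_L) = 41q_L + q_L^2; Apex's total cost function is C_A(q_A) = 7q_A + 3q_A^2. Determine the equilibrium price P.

147

Larkspur's profit: π_L = (235 - 2Q)q_L - (41q_L + q_L²). Setting ∂π_L/∂q_L = 0: 194 - 6q_L - 2(q_A) = 0.
Apex's first-order condition: 228 - 10q_A - 2(q_L) = 0.
Rearranging gives the reaction functions q_L = (194 - 2q_A)/6 and q_A = (228 - 2q_L)/10.
Solving the pair: q_L = 53/2, q_A = 35/2.
Total output Q = 44, so price P = 235 - 2·44 = 147.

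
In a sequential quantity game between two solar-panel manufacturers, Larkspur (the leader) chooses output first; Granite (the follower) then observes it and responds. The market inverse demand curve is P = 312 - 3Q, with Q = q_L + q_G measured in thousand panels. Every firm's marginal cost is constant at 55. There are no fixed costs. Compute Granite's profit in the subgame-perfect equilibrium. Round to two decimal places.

1376.02

Solve by backward induction. Given q_L, the follower Granite maximises π_G = (312 - 3q_L - 3q_G)q_G - 55q_G.
Follower FOC: 257 - 3q_L - 6q_G = 0, so q_G(q_L) = (257 - 3q_L)/6.
The leader anticipates this reaction. Substituting into P = 312 - 3Q gives P = 367/2 - (3/2)q_L, so π_L = (367/2 - (3/2)q_L)q_L - 55q_L.
The leader's first-order condition 257/2 - 3q_L = 0 yields q_L = 257/6.
Then q_G = (257 - 3·(257/6))/6 = 257/12.
Price P = 312 - 3·(257/4) = 477/4.
Granite's profit: (477/4 - 55)·(257/12) = 1376.0208.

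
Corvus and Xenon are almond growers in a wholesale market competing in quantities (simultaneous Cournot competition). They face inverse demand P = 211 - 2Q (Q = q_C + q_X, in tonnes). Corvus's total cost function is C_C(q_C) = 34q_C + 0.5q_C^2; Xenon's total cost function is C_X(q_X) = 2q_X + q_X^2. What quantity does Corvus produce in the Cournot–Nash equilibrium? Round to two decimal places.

24.77

Corvus's profit: π_C = (211 - 2Q)q_C - (34q_C + (1/2)q_C²). Setting ∂π_C/∂q_C = 0: 177 - 5q_C - 2(q_X) = 0.
Xenon's first-order condition: 209 - 6q_X - 2(q_C) = 0.
So q_C = (177 - 2q_X)/5 and q_X = (209 - 2q_C)/6.
Solving the pair: q_C = 322/13, q_X = 691/26.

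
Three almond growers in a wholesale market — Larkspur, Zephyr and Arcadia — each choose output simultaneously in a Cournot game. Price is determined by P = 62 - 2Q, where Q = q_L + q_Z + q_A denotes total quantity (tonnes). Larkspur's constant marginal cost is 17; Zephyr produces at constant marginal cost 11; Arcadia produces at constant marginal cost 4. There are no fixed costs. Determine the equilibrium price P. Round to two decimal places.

Larkspur's profit: π_L = (62 - 2Q)q_L - (17q_L). Setting ∂π_L/∂q_L = 0: 45 - 4q_L - 2(q_Z + q_A) = 0.
Zephyr's profit: π_Z = (62 - 2Q)q_Z - (11q_Z). Setting ∂π_Z/∂q_Z = 0: 51 - 4q_Z - 2(q_L + q_A) = 0.
Arcadia's first-order condition: 58 - 4q_A - 2(q_L + q_Z) = 0.
Adding the 3 conditions: 154 − 4Q − 4Q = 0, i.e. Q = 77/4.
Back-substituting: q_L = (45 − 77/2)/2 = 13/4, q_Z = (51 − 77/2)/2 = 25/4, q_A = (58 − 77/2)/2 = 39/4.
Total output Q = 77/4, so price P = 62 - 2·(77/4) = 47/2.

23.50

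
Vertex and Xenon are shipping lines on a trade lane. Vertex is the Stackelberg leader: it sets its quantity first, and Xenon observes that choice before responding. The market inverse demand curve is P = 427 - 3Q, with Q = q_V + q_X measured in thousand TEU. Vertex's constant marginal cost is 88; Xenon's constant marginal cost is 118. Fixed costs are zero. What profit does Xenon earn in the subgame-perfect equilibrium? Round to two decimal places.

Solve by backward induction. Given q_V, the follower Xenon maximises π_X = (427 - 3q_V - 3q_X)q_X - 118q_X.
∂π_X/∂q_X = 309 - 3q_V - 6q_X = 0 gives the reaction function q_X = (309 - 3q_V)/6.
Vertex substitutes q_X(q_V) into its own profit: π_V = q_V(427 - 3q_V - (309 - 3q_V)/2) - 88q_V = (545/2 - (3/2)q_V)q_V - 88q_V.
Maximising: ∂π_V/∂q_V = 369/2 - 3q_V = 0, giving q_V = 123/2.
Then q_X = (309 - 3·(123/2))/6 = 83/4.
Price P = 427 - 3·(329/4) = 721/4.
Xenon's profit: (721/4 - 118)·(83/4) = 1291.6875.

1291.69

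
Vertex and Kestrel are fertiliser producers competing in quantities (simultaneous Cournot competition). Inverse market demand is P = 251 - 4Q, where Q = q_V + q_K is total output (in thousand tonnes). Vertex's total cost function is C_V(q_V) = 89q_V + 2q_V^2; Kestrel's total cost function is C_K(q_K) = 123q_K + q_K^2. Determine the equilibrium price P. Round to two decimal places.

174.23

Vertex's profit: π_V = (251 - 4Q)q_V - (89q_V + 2q_V²). Setting ∂π_V/∂q_V = 0: 162 - 12q_V - 4(q_K) = 0.
Kestrel's first-order condition: 128 - 10q_K - 4(q_V) = 0.
So q_V = (162 - 4q_K)/12 and q_K = (128 - 4q_V)/10.
Substituting one into the other gives q_V = 277/26 and q_K = 111/13.
Total output Q = 499/26, so price P = 251 - 4·(499/26) = 174.2308.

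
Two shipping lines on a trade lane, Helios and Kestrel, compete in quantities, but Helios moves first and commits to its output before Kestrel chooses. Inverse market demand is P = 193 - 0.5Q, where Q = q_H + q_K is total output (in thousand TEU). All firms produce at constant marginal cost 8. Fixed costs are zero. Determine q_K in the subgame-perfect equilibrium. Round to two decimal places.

The follower Kestrel best-responds to any q_H: π_K = (193 - 0.5Q)q_K - 8q_K.
Setting the follower's marginal profit to zero, 185 - (1/2)q_H - q_K = 0, i.e. q_K = (185 - (1/2)q_H).
Helios substitutes q_K(q_H) into its own profit: π_H = q_H(193 - (1/2)q_H - (185 - (1/2)q_H)/2) - 8q_H = (201/2 - (1/4)q_H)q_H - 8q_H.
Maximising: ∂π_H/∂q_H = 185/2 - (1/2)q_H = 0, giving q_H = 185.
Then q_K = (185 - (1/2)·185) = 185/2.

92.50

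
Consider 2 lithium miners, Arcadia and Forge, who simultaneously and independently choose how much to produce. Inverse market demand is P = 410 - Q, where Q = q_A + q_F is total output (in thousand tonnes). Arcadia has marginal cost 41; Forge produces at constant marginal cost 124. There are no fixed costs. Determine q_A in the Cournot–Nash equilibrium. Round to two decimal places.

150.67

Arcadia's profit: π_A = (410 - Q)q_A - (41q_A). Setting ∂π_A/∂q_A = 0: 369 - 2q_A - (q_F) = 0.
Forge's first-order condition: 286 - 2q_F - (q_A) = 0.
Rearranging gives the reaction functions q_A = (369 - q_F)/2 and q_F = (286 - q_A)/2.
Solving the pair: q_A = 452/3, q_F = 203/3.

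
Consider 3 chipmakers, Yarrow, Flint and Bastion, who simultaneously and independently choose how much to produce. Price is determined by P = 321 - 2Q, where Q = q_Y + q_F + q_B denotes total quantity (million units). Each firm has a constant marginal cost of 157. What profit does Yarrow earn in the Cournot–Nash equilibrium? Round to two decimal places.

Each firm earns π_i = (321 - 2Q)q_i - 157q_i.
Setting ∂π_i/∂q_i = 0 with rivals' quantities fixed: 164 - 4q_i - 2·Σ_{j≠i} q_j = 0.
With identical firms every q_j equals q_i, so Σ_{j≠i} q_j = 2q_i and 164 = 8q_i, giving q_i = 41/2.
Price P = 321 - 2·(123/2) = 198.
Yarrow's profit: (198 - 157)·(41/2) = 1681/2.

840.50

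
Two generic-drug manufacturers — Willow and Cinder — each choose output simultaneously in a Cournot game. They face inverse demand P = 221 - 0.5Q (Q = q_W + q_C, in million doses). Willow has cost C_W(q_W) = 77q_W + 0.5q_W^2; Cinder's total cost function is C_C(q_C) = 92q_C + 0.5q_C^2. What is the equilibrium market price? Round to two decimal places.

166.40

Willow's profit: π_W = (221 - 0.5Q)q_W - (77q_W + (1/2)q_W²). Setting ∂π_W/∂q_W = 0: 144 - 2q_W - (1/2)(q_C) = 0.
Cinder's profit: π_C = (221 - 0.5Q)q_C - (92q_C + (1/2)q_C²). Setting ∂π_C/∂q_C = 0: 129 - 2q_C - (1/2)(q_W) = 0.
Best responses: q_W = (144 - (1/2)q_C)/2, q_C = (129 - (1/2)q_W)/2.
Substituting one into the other gives q_W = 298/5 and q_C = 248/5.
Total output Q = 546/5, so price P = 221 - (1/2)·(546/5) = 832/5.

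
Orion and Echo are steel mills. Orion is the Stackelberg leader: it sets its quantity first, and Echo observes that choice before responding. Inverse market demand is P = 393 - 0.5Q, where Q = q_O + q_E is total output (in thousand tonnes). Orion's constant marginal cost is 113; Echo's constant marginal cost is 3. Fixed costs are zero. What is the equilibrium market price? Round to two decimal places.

The follower Echo best-responds to any q_O: π_E = (393 - 0.5Q)q_E - 3q_E.
∂π_E/∂q_E = 390 - (1/2)q_O - q_E = 0 gives the reaction function q_E = (390 - (1/2)q_O).
The leader anticipates this reaction. Substituting into P = 393 - 0.5Q gives P = 198 - (1/4)q_O, so π_O = (198 - (1/4)q_O)q_O - 113q_O.
The leader's first-order condition 85 - (1/2)q_O = 0 yields q_O = 170.
Then q_E = (390 - (1/2)·170) = 305.
Total output Q = 475, so price P = 393 - (1/2)·475 = 311/2.

155.50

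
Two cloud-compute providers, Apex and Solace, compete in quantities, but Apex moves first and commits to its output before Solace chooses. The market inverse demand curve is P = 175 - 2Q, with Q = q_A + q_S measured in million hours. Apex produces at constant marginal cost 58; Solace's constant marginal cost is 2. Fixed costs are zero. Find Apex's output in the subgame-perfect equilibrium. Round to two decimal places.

15.25

Solve by backward induction. Given q_A, the follower Solace maximises π_S = (175 - 2q_A - 2q_S)q_S - 2q_S.
∂π_S/∂q_S = 173 - 2q_A - 4q_S = 0 gives the reaction function q_S = (173 - 2q_A)/4.
Apex substitutes q_S(q_A) into its own profit: π_A = q_A(175 - 2q_A - (173 - 2q_A)/2) - 58q_A = (177/2 - q_A)q_A - 58q_A.
Maximising: ∂π_A/∂q_A = 61/2 - 2q_A = 0, giving q_A = 61/4.
Then q_S = (173 - 2·(61/4))/4 = 285/8.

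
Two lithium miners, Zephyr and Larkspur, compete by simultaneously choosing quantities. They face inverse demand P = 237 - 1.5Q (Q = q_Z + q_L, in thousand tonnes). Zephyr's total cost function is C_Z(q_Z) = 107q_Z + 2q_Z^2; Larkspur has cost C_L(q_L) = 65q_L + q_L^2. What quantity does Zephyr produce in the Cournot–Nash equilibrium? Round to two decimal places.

Zephyr's profit: π_Z = (237 - 1.5Q)q_Z - (107q_Z + 2q_Z²). Setting ∂π_Z/∂q_Z = 0: 130 - 7q_Z - (3/2)(q_L) = 0.
Larkspur's first-order condition: 172 - 5q_L - (3/2)(q_Z) = 0.
So q_Z = (130 - (3/2)q_L)/7 and q_L = (172 - (3/2)q_Z)/5.
Substituting one into the other gives q_Z = 1568/131 and q_L = 30.8092.

11.97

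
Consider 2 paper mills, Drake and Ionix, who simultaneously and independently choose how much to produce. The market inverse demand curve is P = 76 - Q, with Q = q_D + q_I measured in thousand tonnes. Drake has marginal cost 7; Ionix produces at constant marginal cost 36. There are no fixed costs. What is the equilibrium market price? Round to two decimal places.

39.67

Drake's profit: π_D = (76 - Q)q_D - (7q_D). Setting ∂π_D/∂q_D = 0: 69 - 2q_D - (q_I) = 0.
Ionix's first-order condition: 40 - 2q_I - (q_D) = 0.
Best responses: q_D = (69 - q_I)/2, q_I = (40 - q_D)/2.
Substituting one into the other gives q_D = 98/3 and q_I = 11/3.
Total output Q = 109/3, so price P = 76 - 109/3 = 119/3.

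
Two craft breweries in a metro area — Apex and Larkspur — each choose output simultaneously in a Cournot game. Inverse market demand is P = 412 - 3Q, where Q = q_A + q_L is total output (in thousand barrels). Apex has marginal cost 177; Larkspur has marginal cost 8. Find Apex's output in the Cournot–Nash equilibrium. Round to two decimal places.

7.33

Apex's profit: π_A = (412 - 3Q)q_A - (177q_A). Setting ∂π_A/∂q_A = 0: 235 - 6q_A - 3(q_L) = 0.
Larkspur's first-order condition: 404 - 6q_L - 3(q_A) = 0.
Best responses: q_A = (235 - 3q_L)/6, q_L = (404 - 3q_A)/6.
Substituting one into the other gives q_A = 22/3 and q_L = 191/3.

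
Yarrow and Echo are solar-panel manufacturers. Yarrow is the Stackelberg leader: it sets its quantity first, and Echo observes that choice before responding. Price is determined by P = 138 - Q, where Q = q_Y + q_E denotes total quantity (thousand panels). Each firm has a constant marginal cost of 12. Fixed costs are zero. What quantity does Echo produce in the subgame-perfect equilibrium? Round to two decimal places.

Solve by backward induction. Given q_Y, the follower Echo maximises π_E = (138 - q_Y - q_E)q_E - 12q_E.
Setting the follower's marginal profit to zero, 126 - q_Y - 2q_E = 0, i.e. q_E = (126 - q_Y)/2.
Yarrow substitutes q_E(q_Y) into its own profit: π_Y = q_Y(138 - q_Y - (126 - q_Y)/2) - 12q_Y = (75 - (1/2)q_Y)q_Y - 12q_Y.
The leader's first-order condition 63 - q_Y = 0 yields q_Y = 63.
Then q_E = (126 - 63)/2 = 63/2.

31.50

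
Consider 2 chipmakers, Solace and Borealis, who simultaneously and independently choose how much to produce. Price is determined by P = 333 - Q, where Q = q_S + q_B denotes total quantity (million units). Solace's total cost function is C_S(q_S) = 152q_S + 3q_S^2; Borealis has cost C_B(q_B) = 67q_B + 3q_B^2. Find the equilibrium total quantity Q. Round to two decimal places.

Solace's profit: π_S = (333 - Q)q_S - (152q_S + 3q_S²). Setting ∂π_S/∂q_S = 0: 181 - 8q_S - (q_B) = 0.
Borealis's profit: π_B = (333 - Q)q_B - (67q_B + 3q_B²). Setting ∂π_B/∂q_B = 0: 266 - 8q_B - (q_S) = 0.
Best responses: q_S = (181 - q_B)/8, q_B = (266 - q_S)/8.
Solving the pair: q_S = 394/21, q_B = 649/21.
Total output Q = 394/21 + 649/21 = 149/3.

49.67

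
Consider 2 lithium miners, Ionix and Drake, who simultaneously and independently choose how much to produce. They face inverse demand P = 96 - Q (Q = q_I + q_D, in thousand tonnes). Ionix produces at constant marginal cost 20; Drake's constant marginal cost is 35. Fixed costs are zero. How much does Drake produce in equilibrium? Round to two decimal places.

Ionix's profit: π_I = (96 - Q)q_I - (20q_I). Setting ∂π_I/∂q_I = 0: 76 - 2q_I - (q_D) = 0.
Drake's profit: π_D = (96 - Q)q_D - (35q_D). Setting ∂π_D/∂q_D = 0: 61 - 2q_D - (q_I) = 0.
So q_I = (76 - q_D)/2 and q_D = (61 - q_I)/2.
Substituting one into the other gives q_I = 91/3 and q_D = 46/3.

15.33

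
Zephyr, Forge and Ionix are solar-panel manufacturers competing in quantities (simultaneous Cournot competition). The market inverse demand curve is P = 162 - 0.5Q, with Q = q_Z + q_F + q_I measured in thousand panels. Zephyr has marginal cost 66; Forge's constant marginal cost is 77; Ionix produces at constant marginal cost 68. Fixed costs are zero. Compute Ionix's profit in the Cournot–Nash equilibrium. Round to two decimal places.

Zephyr's profit: π_Z = (162 - 0.5Q)q_Z - (66q_Z). Setting ∂π_Z/∂q_Z = 0: 96 - q_Z - (1/2)(q_F + q_I) = 0.
Forge's first-order condition: 85 - q_F - (1/2)(q_Z + q_I) = 0.
Ionix's profit: π_I = (162 - 0.5Q)q_I - (68q_I). Setting ∂π_I/∂q_I = 0: 94 - q_I - (1/2)(q_Z + q_F) = 0.
Adding the 3 conditions: 275 − Q − Q = 0, i.e. Q = 275/2.
Back-substituting: q_Z = (96 − 275/4)/(1/2) = 109/2, q_F = (85 − 275/4)/(1/2) = 65/2, q_I = (94 − 275/4)/(1/2) = 101/2.
Price P = 162 - (1/2)·(275/2) = 373/4.
Ionix's profit: (373/4 - 68)·(101/2) = 1275.1250.

1275.13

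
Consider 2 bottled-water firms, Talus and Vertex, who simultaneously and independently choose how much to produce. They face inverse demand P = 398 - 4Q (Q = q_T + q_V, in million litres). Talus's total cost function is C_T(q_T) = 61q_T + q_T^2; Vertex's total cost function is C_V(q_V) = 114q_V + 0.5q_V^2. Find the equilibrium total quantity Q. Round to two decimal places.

45.80

Talus's profit: π_T = (398 - 4Q)q_T - (61q_T + q_T²). Setting ∂π_T/∂q_T = 0: 337 - 10q_T - 4(q_V) = 0.
Vertex's first-order condition: 284 - 9q_V - 4(q_T) = 0.
Best responses: q_T = (337 - 4q_V)/10, q_V = (284 - 4q_T)/9.
Substituting one into the other gives q_T = 1897/74 and q_V = 746/37.
Total output Q = 1897/74 + 746/37 = 45.7973.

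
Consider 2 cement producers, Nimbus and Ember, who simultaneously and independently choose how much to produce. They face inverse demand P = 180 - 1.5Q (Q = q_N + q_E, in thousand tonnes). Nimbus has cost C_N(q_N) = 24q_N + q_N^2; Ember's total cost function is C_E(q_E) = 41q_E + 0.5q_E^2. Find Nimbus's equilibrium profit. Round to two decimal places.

1369.89

Nimbus's profit: π_N = (180 - 1.5Q)q_N - (24q_N + q_N²). Setting ∂π_N/∂q_N = 0: 156 - 5q_N - (3/2)(q_E) = 0.
Ember's first-order condition: 139 - 4q_E - (3/2)(q_N) = 0.
So q_N = (156 - (3/2)q_E)/5 and q_E = (139 - (3/2)q_N)/4.
Solving the pair: q_N = 1662/71, q_E = 1844/71.
Price P = 180 - (3/2)·49.3803 = 105.9296.
Nimbus's profit: 105.9296·(1662/71) - 24·(1662/71) - (1662/71)² = 1369.8889.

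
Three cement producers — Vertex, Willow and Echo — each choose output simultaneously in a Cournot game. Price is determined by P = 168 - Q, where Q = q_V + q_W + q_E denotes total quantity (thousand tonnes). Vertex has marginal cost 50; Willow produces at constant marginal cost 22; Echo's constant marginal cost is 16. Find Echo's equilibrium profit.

2304

Vertex's profit: π_V = (168 - Q)q_V - (50q_V). Setting ∂π_V/∂q_V = 0: 118 - 2q_V - (q_W + q_E) = 0.
Willow's profit: π_W = (168 - Q)q_W - (22q_W). Setting ∂π_W/∂q_W = 0: 146 - 2q_W - (q_V + q_E) = 0.
Echo's profit: π_E = (168 - Q)q_E - (16q_E). Setting ∂π_E/∂q_E = 0: 152 - 2q_E - (q_V + q_W) = 0.
Summing all 3 equations gives 416 − 4Q = 0, hence Q = 104.
Back-substituting: q_V = (118 − 104) = 14, q_W = (146 − 104) = 42, q_E = (152 − 104) = 48.
Price P = 168 - 104 = 64.
Echo's profit: (64 - 16)·48 = 2304.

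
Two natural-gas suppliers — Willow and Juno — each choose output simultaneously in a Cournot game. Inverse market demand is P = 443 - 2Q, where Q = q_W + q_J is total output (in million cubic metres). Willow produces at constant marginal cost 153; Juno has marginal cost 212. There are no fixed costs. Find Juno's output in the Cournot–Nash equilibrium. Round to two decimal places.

Willow's profit: π_W = (443 - 2Q)q_W - (153q_W). Setting ∂π_W/∂q_W = 0: 290 - 4q_W - 2(q_J) = 0.
Juno's profit: π_J = (443 - 2Q)q_J - (212q_J). Setting ∂π_J/∂q_J = 0: 231 - 4q_J - 2(q_W) = 0.
So q_W = (290 - 2q_J)/4 and q_J = (231 - 2q_W)/4.
Substituting one into the other gives q_W = 349/6 and q_J = 86/3.

28.67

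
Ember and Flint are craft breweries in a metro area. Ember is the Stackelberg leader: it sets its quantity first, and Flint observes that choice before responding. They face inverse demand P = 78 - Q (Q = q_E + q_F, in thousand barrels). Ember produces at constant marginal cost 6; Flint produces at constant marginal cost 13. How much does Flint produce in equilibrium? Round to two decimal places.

12.75

Solve by backward induction. Given q_E, the follower Flint maximises π_F = (78 - q_E - q_F)q_F - 13q_F.
Setting the follower's marginal profit to zero, 65 - q_E - 2q_F = 0, i.e. q_F = (65 - q_E)/2.
Ember substitutes q_F(q_E) into its own profit: π_E = q_E(78 - q_E - (65 - q_E)/2) - 6q_E = (91/2 - (1/2)q_E)q_E - 6q_E.
The leader's first-order condition 79/2 - q_E = 0 yields q_E = 79/2.
Then q_F = (65 - 79/2)/2 = 51/4.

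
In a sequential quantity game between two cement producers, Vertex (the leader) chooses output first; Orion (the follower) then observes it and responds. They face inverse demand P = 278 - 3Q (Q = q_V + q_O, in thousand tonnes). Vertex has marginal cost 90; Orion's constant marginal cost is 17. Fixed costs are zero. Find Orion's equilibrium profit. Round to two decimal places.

The follower Orion best-responds to any q_V: π_O = (278 - 3Q)q_O - 17q_O.
Follower FOC: 261 - 3q_V - 6q_O = 0, so q_O(q_V) = (261 - 3q_V)/6.
The leader anticipates this reaction. Substituting into P = 278 - 3Q gives P = 295/2 - (3/2)q_V, so π_V = (295/2 - (3/2)q_V)q_V - 90q_V.
Leader FOC: 115/2 - 3q_V = 0, so q_V = 115/6.
Then q_O = (261 - 3·(115/6))/6 = 407/12.
Price P = 278 - 3·(637/12) = 475/4.
Orion's profit: (475/4 - 17)·(407/12) = 3451.0208.

3451.02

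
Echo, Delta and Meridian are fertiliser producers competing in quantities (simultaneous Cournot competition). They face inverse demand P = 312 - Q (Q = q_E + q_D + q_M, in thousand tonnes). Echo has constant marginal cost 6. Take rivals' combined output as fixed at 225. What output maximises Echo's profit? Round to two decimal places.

With rivals' combined output fixed at 225, Echo's profit is π_E = (312 - 225 - q_E)q_E - (6q_E) = (87 - q_E)q_E - (6q_E).
∂π_E/∂q_E = 81 - 2q_E = 0, so q_E = 81/2.

40.50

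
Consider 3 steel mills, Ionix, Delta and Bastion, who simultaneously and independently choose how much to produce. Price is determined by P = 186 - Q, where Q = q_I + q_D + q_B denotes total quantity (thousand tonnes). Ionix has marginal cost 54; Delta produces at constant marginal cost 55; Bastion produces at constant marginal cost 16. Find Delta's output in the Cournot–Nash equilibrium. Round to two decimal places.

22.75

Ionix's profit: π_I = (186 - Q)q_I - (54q_I). Setting ∂π_I/∂q_I = 0: 132 - 2q_I - (q_D + q_B) = 0.
Delta's profit: π_D = (186 - Q)q_D - (55q_D). Setting ∂π_D/∂q_D = 0: 131 - 2q_D - (q_I + q_B) = 0.
Bastion's profit: π_B = (186 - Q)q_B - (16q_B). Setting ∂π_B/∂q_B = 0: 170 - 2q_B - (q_I + q_D) = 0.
Adding the 3 first-order conditions: 433 − 4Q = 0, so Q = 433/4.
Back-substituting: q_I = (132 − 433/4) = 95/4, q_D = (131 − 433/4) = 91/4, q_B = (170 − 433/4) = 247/4.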